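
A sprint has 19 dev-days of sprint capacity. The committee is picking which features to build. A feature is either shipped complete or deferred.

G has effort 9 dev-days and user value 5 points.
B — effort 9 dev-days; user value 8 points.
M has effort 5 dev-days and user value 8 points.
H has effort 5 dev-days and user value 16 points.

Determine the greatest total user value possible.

32

M + H: effort 5 + 5 = 10 ≤ 19, user value 8 + 16 = 24.
B + M + H: effort 9 + 5 + 5 = 19 ≤ 19, user value 8 + 8 + 16 = 32.
G + M + H: effort 9 + 5 + 5 = 19 ≤ 19, user value 5 + 8 + 16 = 29.
Best is B, M, and H with total user value 32.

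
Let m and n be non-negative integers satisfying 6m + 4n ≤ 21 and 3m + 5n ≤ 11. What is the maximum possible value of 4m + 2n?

12

(m,n)=(3,0) is feasible, giving 12.
(m,n)=(2,1) is feasible, giving 10.
(m,n)=(2,0) is feasible, giving 8.
No feasible integer point exceeds 12.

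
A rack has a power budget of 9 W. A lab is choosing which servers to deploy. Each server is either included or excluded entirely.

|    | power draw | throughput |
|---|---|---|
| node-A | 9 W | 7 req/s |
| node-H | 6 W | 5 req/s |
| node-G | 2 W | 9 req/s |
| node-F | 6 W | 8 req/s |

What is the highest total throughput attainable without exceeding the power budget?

17

Take node-G and node-F: power draw 2 + 6 = 8 ≤ 9, throughput 9 + 8 = 17.
No other feasible combination does better.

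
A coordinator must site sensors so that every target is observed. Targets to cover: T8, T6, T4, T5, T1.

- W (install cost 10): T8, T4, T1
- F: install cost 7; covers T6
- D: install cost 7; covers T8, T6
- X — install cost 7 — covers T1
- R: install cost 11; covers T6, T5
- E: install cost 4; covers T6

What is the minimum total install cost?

21

The greedy cost-per-new-target heuristic would pick W, E, and R for 25, but a cheaper cover exists.
Choose W and R: together they cover T8, T6, T4, T5, T1 — every target.
Total install cost: 10 + 11 = 21.
No cover costs less than 21.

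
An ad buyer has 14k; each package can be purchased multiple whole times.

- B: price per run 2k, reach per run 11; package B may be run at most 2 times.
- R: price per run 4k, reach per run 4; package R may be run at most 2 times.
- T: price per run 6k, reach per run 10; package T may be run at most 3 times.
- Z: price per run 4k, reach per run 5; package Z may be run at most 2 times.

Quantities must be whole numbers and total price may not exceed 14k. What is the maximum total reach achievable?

37

This is a bounded integer knapsack.
B has the best ratio (11/2); taking only B gives at most 2×11 = 22 (stopped by the supply cap of 2).
Mixing does better — 2×B, 1×T, and 1×Z: price 14 ≤ 14, reach 2·11 + 1·10 + 1·5 = 37.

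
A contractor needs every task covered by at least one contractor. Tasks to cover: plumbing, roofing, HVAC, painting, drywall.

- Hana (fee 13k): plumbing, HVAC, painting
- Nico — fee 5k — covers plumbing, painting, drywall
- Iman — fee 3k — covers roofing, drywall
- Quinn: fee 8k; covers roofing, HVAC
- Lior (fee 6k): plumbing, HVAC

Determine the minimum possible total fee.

This is a weighted set-cover instance.
Choose Nico and Quinn: together they cover plumbing, roofing, HVAC, painting, drywall — every task.
Total fee: 5 + 8 = 13.

13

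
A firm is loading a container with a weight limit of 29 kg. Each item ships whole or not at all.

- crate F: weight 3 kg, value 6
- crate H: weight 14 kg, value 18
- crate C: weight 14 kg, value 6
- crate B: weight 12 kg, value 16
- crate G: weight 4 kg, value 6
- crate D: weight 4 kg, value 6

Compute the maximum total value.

40

crate F + crate H + crate G + crate D: weight 3 + 14 + 4 + 4 = 25 ≤ 29, value 6 + 18 + 6 + 6 = 36.
crate F + crate H + crate B: weight 3 + 14 + 12 = 29 ≤ 29, value 6 + 18 + 16 = 40.
Best is crate F, crate H, and crate B with total value 40.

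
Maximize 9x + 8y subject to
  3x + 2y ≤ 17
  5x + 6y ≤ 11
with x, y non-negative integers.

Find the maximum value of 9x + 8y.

18

The continuous relaxation peaks at (2.2, 0) with value 19.80; rounding to a feasible lattice point costs some objective.
(x,y)=(2,0): 3·2+2·0=6≤17, 5·2+6·0=10≤11, objective 18.
(x,y)=(1,1): 3·1+2·1=5≤17, 5·1+6·1=11≤11, objective 17.
(x,y)=(1,0): 3·1+2·0=3≤17, 5·1+6·0=5≤11, objective 9.
No feasible integer point exceeds 18.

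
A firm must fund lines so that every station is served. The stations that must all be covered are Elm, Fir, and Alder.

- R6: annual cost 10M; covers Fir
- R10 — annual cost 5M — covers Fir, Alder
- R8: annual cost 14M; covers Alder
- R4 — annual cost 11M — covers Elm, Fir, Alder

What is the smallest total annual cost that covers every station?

11

The greedy cost-per-new-station heuristic would pick R10 and R4 for 16, but a cheaper cover exists.
R4 alone covers Elm, Fir, Alder — every station.
Total annual cost: 11.
No cover costs less than 11.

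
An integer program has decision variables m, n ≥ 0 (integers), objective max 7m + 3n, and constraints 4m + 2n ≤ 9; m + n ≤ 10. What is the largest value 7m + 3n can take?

14

The continuous relaxation peaks at (2.25, 0) with value 15.75; rounding to a feasible lattice point costs some objective.
(m,n)=(2,0): 4·2+2·0=8≤9, 1·2+1·0=2≤10, objective 14.
(m,n)=(1,1): 4·1+2·1=6≤9, 1·1+1·1=2≤10, objective 10.
(m,n)=(1,0): 4·1+2·0=4≤9, 1·1+1·0=1≤10, objective 7.
The best lattice point is (2,0), giving 14.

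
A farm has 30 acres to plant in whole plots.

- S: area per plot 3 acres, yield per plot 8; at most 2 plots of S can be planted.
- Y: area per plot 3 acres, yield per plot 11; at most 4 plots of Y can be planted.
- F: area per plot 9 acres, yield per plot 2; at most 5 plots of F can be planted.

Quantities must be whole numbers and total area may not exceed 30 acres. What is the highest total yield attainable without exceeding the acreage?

2×S, 4×Y, and 1×F: area 27 ≤ 30, yield 2·8 + 4·11 + 1·2 = 62.
2×S and 4×Y: area 18 ≤ 30, yield 2·8 + 4·11 = 60.
Best is 62.

62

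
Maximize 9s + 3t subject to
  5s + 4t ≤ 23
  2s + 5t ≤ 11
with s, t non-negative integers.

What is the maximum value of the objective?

36

The continuous relaxation peaks at (4.6, 0) with value 41.40; rounding to a feasible lattice point costs some objective.
(s,t)=(4,0): 5·4+4·0=20≤23, 2·4+5·0=8≤11, objective 36.
(s,t)=(3,1): 5·3+4·1=19≤23, 2·3+5·1=11≤11, objective 30.
(s,t)=(3,0): 5·3+4·0=15≤23, 2·3+5·0=6≤11, objective 27.
Maximum is 36 at (s,t)=(4,0).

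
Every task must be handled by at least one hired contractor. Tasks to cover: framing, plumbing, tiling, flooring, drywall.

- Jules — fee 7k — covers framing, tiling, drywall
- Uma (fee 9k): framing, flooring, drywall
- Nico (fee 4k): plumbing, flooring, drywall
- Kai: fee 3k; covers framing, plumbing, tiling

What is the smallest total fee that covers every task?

7

Choose Nico and Kai: together they cover framing, plumbing, tiling, flooring, drywall — every task.
Total fee: 4 + 3 = 7.
No cover costs less than 7.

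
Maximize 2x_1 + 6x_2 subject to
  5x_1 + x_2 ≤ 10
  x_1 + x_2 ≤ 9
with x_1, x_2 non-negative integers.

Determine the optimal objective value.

(x_1,x_2)=(0,9) is feasible, giving 54.
(x_1,x_2)=(0,8) is feasible, giving 48.
The best lattice point is (0,9), giving 54.

54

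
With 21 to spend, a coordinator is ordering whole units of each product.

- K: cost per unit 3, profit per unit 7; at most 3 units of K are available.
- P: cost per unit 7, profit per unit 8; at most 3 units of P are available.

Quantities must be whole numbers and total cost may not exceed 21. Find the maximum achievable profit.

30

This is a bounded integer knapsack.
K has the best ratio (7/3); taking only K gives at most 3×7 = 21 (stopped by the supply cap of 3).
Mixing does better — 2×K and 2×P: cost 20 ≤ 21, profit 2·7 + 2·8 = 30.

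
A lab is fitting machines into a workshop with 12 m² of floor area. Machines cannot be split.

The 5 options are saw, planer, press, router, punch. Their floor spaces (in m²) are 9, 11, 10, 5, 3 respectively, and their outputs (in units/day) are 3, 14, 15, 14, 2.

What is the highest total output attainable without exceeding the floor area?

router: floor space 5 ≤ 12, output 14.
router + punch: floor space 5 + 3 = 8 ≤ 12, output 14 + 2 = 16.
press: floor space 10 ≤ 12, output 15.
Best is router and punch with total output 16.

16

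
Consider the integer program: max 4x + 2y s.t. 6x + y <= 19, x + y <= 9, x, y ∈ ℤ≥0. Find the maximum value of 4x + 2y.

(x,y)=(2,7): 6·2+1·7=19≤19, 1·2+1·7=9≤9, objective 22.
(x,y)=(1,8): 6·1+1·8=14≤19, 1·1+1·8=9≤9, objective 20.
Maximum is 22 at (x,y)=(2,7).

22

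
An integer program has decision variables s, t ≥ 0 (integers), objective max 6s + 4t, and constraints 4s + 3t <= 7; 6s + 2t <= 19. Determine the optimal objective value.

(s,t)=(1,1): 4·1+3·1=7≤7, 6·1+2·1=8≤19, objective 10.
(s,t)=(0,2): 4·0+3·2=6≤7, 6·0+2·2=4≤19, objective 8.
The best lattice point is (1,1), giving 10.

10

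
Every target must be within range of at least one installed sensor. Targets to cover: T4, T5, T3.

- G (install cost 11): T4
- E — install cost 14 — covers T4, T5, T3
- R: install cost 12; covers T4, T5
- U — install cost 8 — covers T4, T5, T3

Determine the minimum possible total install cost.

8

U alone covers T4, T5, T3 — every target.
Total install cost: 8.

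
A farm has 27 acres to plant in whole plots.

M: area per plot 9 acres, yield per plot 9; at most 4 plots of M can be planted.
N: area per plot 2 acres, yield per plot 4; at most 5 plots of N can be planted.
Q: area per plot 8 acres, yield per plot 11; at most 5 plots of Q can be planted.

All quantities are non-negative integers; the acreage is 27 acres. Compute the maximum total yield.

Take 5×N and 2×Q: area 26 ≤ 27, yield 5·4 + 2·11 = 42.
N has the best ratio (4/2) and is taken to its limit of 5; remaining capacity is filled optimally with the others.

42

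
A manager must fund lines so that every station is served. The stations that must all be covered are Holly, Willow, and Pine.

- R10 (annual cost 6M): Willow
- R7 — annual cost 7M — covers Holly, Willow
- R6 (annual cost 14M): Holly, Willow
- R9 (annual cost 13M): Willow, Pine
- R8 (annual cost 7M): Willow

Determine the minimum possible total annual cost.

20

This is an integer covering problem.
Choose R7 and R9: together they cover Holly, Willow, Pine — every station.
Total annual cost: 7 + 13 = 20.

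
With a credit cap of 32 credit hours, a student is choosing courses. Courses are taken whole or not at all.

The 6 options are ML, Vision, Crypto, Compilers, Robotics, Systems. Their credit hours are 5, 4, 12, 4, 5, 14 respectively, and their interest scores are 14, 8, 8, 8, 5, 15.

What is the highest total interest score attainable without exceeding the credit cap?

50

ML + Vision + Compilers + Systems: credit hours 5 + 4 + 4 + 14 = 27 ≤ 32, interest score 14 + 8 + 8 + 15 = 45.
ML + Vision + Crypto + Compilers + Robotics: credit hours 5 + 4 + 12 + 4 + 5 = 30 ≤ 32, interest score 14 + 8 + 8 + 8 + 5 = 43.
ML + Vision + Compilers + Robotics + Systems: credit hours 5 + 4 + 4 + 5 + 14 = 32 ≤ 32, interest score 14 + 8 + 8 + 5 + 15 = 50.
Best is ML, Vision, Compilers, Robotics, and Systems with total interest score 50.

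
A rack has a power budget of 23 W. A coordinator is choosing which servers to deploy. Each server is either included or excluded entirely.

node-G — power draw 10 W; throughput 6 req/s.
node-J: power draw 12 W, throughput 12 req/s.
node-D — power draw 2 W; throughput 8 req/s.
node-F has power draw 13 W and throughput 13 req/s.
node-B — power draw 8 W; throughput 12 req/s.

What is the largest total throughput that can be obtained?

node-J + node-D + node-B: power draw 12 + 2 + 8 = 22 ≤ 23, throughput 12 + 8 + 12 = 32.
node-D + node-F + node-B: power draw 2 + 13 + 8 = 23 ≤ 23, throughput 8 + 13 + 12 = 33.
node-G + node-D + node-B: power draw 10 + 2 + 8 = 20 ≤ 23, throughput 6 + 8 + 12 = 26.
Best is node-D, node-F, and node-B with total throughput 33.

33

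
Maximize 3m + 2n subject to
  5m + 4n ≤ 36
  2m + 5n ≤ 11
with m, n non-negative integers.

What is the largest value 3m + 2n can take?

Relaxing integrality, the LP optimum is 16.50 at (m,n) = (5.5, 0), which is not an integer point.
(m,n)=(5,0): 5·5+4·0=25≤36, 2·5+5·0=10≤11, objective 15.
(m,n)=(4,0): 5·4+4·0=20≤36, 2·4+5·0=8≤11, objective 12.
Maximum is 15 at (m,n)=(5,0).

15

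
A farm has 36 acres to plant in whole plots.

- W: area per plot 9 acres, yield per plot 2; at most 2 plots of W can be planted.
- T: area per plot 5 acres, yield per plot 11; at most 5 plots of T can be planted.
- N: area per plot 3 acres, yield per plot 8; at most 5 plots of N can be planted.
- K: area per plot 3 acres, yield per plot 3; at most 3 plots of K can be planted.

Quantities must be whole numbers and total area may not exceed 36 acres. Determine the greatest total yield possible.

84

N has the best ratio (8/3); taking only N gives at most 5×8 = 40 (stopped by the supply cap of 5).
Mixing does better — 4×T and 5×N: area 35 ≤ 36, yield 4·11 + 5·8 = 84.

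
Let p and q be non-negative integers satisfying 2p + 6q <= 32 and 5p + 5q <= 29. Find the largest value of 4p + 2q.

Relaxing integrality, the LP optimum is 23.20 at (p,q) = (5.8, 0), which is not an integer point.
(p,q)=(5,0): 2·5+6·0=10≤32, 5·5+5·0=25≤29, objective 20.
(p,q)=(4,1): 2·4+6·1=14≤32, 5·4+5·1=25≤29, objective 18.
(p,q)=(4,0): 2·4+6·0=8≤32, 5·4+5·0=20≤29, objective 16.
The best lattice point is (5,0), giving 20.

20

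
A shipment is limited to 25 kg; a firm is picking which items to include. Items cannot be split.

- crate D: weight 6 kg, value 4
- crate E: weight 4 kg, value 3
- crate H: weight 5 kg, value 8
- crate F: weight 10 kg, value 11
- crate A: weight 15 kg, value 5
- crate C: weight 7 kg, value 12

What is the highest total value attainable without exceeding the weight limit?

31

Take crate H, crate F, and crate C: weight 5 + 10 + 7 = 22 ≤ 25, value 8 + 11 + 12 = 31.
No other feasible combination does better.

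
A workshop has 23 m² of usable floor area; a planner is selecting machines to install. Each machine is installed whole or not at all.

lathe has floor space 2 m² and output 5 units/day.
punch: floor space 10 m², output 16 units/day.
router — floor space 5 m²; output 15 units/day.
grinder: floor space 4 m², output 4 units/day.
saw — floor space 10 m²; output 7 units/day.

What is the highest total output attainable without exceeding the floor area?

Allowing fractional choices, the relaxed optimum would be about 41.4, but machines are indivisible.
lathe + punch + router + grinder: floor space 2 + 10 + 5 + 4 = 21 ≤ 23, output 5 + 16 + 15 + 4 = 40.
lathe + punch + router: floor space 2 + 10 + 5 = 17 ≤ 23, output 5 + 16 + 15 = 36.
Best is lathe, punch, router, and grinder with total output 40.

40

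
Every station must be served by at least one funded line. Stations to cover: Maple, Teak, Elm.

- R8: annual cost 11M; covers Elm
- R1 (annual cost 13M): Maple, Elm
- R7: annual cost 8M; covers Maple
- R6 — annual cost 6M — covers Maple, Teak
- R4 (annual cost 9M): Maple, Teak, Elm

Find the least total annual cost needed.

9

This is a weighted set-cover instance.
The greedy cost-per-new-station heuristic would pick R6 and R4 for 15, but a cheaper cover exists.
R4 alone covers Maple, Teak, Elm — every station.
Total annual cost: 9.
No cover costs less than 9.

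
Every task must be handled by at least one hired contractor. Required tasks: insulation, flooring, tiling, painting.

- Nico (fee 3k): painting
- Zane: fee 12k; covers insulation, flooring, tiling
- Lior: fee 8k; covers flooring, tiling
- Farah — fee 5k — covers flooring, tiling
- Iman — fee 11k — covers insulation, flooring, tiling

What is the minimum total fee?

14

The greedy cost-per-new-task heuristic would pick Farah, Nico, and Iman for 19, but a cheaper cover exists.
Choose Nico and Iman: together they cover insulation, flooring, tiling, painting — every task.
Total fee: 3 + 11 = 14.
No cover costs less than 14.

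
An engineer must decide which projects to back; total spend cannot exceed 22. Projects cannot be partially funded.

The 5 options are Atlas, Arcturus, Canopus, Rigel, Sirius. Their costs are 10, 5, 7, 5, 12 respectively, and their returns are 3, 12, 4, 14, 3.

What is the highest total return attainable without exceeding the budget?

30

This is a 0-1 knapsack instance.
Allowing fractional choices, the relaxed optimum would be about 31.5, but projects are indivisible.
Atlas + Arcturus + Rigel: cost 10 + 5 + 5 = 20 ≤ 22, return 3 + 12 + 14 = 29.
Arcturus + Canopus + Rigel: cost 5 + 7 + 5 = 17 ≤ 22, return 12 + 4 + 14 = 30.
Best is Arcturus, Canopus, and Rigel with total return 30.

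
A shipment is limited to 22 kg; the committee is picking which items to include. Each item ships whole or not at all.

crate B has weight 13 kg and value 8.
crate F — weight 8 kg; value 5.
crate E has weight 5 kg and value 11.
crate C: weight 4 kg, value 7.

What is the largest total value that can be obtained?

crate B + crate E + crate C: weight 13 + 5 + 4 = 22 ≤ 22, value 8 + 11 + 7 = 26.
crate F + crate E + crate C: weight 8 + 5 + 4 = 17 ≤ 22, value 5 + 11 + 7 = 23.
crate B + crate E: weight 13 + 5 = 18 ≤ 22, value 8 + 11 = 19.
Best is crate B, crate E, and crate C with total value 26.

26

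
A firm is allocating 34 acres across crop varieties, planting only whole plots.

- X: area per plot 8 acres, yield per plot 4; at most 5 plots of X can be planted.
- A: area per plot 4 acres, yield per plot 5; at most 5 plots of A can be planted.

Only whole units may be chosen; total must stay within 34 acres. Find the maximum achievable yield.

A has the best ratio (5/4); taking only A gives at most 5×5 = 25 (stopped by the supply cap of 5).
Mixing does better — 1×X and 5×A: area 28 ≤ 34, yield 1·4 + 5·5 = 29.

29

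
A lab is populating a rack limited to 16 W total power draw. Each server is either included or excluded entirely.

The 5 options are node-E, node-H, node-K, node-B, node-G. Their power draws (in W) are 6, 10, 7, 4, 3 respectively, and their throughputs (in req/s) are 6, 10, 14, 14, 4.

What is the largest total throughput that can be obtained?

Treat it as a binary knapsack problem.
Allowing fractional choices, the relaxed optimum would be about 34.0, but servers are indivisible.
node-E + node-B + node-G: power draw 6 + 4 + 3 = 13 ≤ 16, throughput 6 + 14 + 4 = 24.
node-K + node-B + node-G: power draw 7 + 4 + 3 = 14 ≤ 16, throughput 14 + 14 + 4 = 32.
node-K + node-B: power draw 7 + 4 = 11 ≤ 16, throughput 14 + 14 = 28.
Best is node-K, node-B, and node-G with total throughput 32.

32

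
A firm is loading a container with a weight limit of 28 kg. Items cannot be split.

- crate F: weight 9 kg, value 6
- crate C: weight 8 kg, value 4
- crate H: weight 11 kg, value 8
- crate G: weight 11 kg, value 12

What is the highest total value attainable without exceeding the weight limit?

22

Allowing fractional choices, the relaxed optimum would be about 24.0, but items are indivisible.
crate H + crate G: weight 11 + 11 = 22 ≤ 28, value 8 + 12 = 20.
crate F + crate G: weight 9 + 11 = 20 ≤ 28, value 6 + 12 = 18.
crate F + crate C + crate G: weight 9 + 8 + 11 = 28 ≤ 28, value 6 + 4 + 12 = 22.
Best is crate F, crate C, and crate G with total value 22.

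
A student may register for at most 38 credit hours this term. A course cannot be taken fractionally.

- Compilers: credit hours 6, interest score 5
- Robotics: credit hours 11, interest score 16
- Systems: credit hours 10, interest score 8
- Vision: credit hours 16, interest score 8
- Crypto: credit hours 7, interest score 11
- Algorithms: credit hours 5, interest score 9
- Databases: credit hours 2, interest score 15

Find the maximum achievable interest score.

Compilers + Robotics + Systems + Crypto + Databases: credit hours 6 + 11 + 10 + 7 + 2 = 36 ≤ 38, interest score 5 + 16 + 8 + 11 + 15 = 55.
Robotics + Systems + Crypto + Algorithms + Databases: credit hours 11 + 10 + 7 + 5 + 2 = 35 ≤ 38, interest score 16 + 8 + 11 + 9 + 15 = 59.
Compilers + Robotics + Crypto + Algorithms + Databases: credit hours 6 + 11 + 7 + 5 + 2 = 31 ≤ 38, interest score 5 + 16 + 11 + 9 + 15 = 56.
Best is Robotics, Systems, Crypto, Algorithms, and Databases with total interest score 59.

59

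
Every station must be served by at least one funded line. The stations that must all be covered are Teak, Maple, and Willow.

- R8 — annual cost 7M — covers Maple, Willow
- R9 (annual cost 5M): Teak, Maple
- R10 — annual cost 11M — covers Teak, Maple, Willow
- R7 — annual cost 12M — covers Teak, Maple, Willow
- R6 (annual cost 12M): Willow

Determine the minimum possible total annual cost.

This is a weighted set-cover instance.
The greedy cost-per-new-station heuristic would pick R9 and R8 for 12, but a cheaper cover exists.
R10 alone covers Teak, Maple, Willow — every station.
Total annual cost: 11.
No cover costs less than 11.

11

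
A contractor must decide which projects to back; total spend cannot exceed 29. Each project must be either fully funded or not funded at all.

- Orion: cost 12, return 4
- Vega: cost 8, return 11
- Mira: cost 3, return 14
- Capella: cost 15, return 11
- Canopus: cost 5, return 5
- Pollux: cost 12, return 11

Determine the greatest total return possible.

Take Vega, Mira, Canopus, and Pollux: cost 8 + 3 + 5 + 12 = 28 ≤ 29, return 11 + 14 + 5 + 11 = 41.
No other feasible combination does better.

41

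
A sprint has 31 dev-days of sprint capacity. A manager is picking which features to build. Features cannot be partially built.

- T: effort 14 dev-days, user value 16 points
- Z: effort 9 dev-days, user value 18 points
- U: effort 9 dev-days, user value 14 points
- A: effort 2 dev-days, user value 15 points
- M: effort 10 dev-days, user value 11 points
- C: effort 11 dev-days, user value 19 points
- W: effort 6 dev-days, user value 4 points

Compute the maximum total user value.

Z + U + A + M: effort 9 + 9 + 2 + 10 = 30 ≤ 31, user value 18 + 14 + 15 + 11 = 58.
Z + A + C + W: effort 9 + 2 + 11 + 6 = 28 ≤ 31, user value 18 + 15 + 19 + 4 = 56.
Z + U + A + C: effort 9 + 9 + 2 + 11 = 31 ≤ 31, user value 18 + 14 + 15 + 19 = 66.
Best is Z, U, A, and C with total user value 66.

66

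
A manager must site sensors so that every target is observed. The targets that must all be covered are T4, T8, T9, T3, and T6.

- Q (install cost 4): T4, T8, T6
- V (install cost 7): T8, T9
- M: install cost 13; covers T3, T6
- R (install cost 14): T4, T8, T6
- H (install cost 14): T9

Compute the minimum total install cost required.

24

Choose Q, V, and M: together they cover T4, T8, T9, T3, T6 — every target.
Total install cost: 4 + 7 + 13 = 24.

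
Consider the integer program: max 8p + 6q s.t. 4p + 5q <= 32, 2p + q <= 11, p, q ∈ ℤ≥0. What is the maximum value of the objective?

(p,q)=(4,3) is feasible, giving 50.
(p,q)=(3,4) is feasible, giving 48.
(p,q)=(4,2) is feasible, giving 44.
Maximum is 50 at (p,q)=(4,3).

50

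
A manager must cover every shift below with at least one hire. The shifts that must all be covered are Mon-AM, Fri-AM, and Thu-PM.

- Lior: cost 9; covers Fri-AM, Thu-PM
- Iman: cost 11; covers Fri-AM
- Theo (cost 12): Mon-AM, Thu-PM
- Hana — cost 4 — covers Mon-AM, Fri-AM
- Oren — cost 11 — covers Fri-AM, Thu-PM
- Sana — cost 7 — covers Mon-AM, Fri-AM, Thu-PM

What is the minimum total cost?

7

The greedy cost-per-new-shift heuristic would pick Hana and Sana for 11, but a cheaper cover exists.
Sana alone covers Mon-AM, Fri-AM, Thu-PM — every shift.
Total cost: 7.
No cover costs less than 7.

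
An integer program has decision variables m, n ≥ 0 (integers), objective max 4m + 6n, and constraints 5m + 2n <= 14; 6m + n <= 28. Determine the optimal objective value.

(m,n)=(0,7): 5·0+2·7=14≤14, 6·0+1·7=7≤28, objective 42.
(m,n)=(0,6): 5·0+2·6=12≤14, 6·0+1·6=6≤28, objective 36.
The best lattice point is (0,7), giving 42.

42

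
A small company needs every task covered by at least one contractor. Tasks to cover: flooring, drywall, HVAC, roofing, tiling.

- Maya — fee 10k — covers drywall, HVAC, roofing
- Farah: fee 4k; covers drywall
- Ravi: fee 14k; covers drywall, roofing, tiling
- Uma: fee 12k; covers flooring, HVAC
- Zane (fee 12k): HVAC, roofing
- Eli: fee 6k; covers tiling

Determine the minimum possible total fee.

The greedy cost-per-new-task heuristic would pick Maya, Eli, and Uma for 28, but a cheaper cover exists.
Choose Ravi and Uma: together they cover flooring, drywall, HVAC, roofing, tiling — every task.
Total fee: 14 + 12 = 26.
No cover costs less than 26.

26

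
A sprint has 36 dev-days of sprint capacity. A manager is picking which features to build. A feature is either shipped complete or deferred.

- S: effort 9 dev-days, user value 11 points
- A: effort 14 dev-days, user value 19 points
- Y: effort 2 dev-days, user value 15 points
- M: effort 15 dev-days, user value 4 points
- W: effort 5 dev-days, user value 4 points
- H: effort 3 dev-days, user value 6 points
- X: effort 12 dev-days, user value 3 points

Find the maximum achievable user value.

Treat it as a binary knapsack problem.
S + A + Y + W: effort 9 + 14 + 2 + 5 = 30 ≤ 36, user value 11 + 19 + 15 + 4 = 49.
S + A + Y + H: effort 9 + 14 + 2 + 3 = 28 ≤ 36, user value 11 + 19 + 15 + 6 = 51.
S + A + Y + W + H: effort 9 + 14 + 2 + 5 + 3 = 33 ≤ 36, user value 11 + 19 + 15 + 4 + 6 = 55.
Best is S, A, Y, W, and H with total user value 55.

55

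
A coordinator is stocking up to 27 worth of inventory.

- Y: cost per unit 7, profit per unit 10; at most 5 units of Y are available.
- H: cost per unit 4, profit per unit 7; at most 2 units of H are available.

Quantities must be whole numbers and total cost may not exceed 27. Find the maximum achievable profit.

37

This is a bounded integer knapsack.
2×Y and 2×H: cost 22 ≤ 27, profit 2·10 + 2·7 = 34.
3×Y and 1×H: cost 25 ≤ 27, profit 3·10 + 1·7 = 37.
Best is 37.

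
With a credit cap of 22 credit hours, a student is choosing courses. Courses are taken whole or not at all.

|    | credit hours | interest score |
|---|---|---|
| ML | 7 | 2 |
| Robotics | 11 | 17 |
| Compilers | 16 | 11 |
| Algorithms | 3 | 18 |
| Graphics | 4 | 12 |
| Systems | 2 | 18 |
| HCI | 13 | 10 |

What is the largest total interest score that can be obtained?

65

This is a 0-1 knapsack instance.
Algorithms + Graphics + Systems + HCI: credit hours 3 + 4 + 2 + 13 = 22 ≤ 22, interest score 18 + 12 + 18 + 10 = 58.
Robotics + Algorithms + Graphics + Systems: credit hours 11 + 3 + 4 + 2 = 20 ≤ 22, interest score 17 + 18 + 12 + 18 = 65.
Best is Robotics, Algorithms, Graphics, and Systems with total interest score 65.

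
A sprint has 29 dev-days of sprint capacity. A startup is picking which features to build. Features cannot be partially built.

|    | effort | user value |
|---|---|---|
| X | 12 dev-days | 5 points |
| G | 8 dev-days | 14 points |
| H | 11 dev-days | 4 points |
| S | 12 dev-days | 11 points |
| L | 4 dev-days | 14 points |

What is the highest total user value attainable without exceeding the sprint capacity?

39

Allowing fractional choices, the relaxed optimum would be about 41.1, but features are indivisible.
X + G + L: effort 12 + 8 + 4 = 24 ≤ 29, user value 5 + 14 + 14 = 33.
G + S + L: effort 8 + 12 + 4 = 24 ≤ 29, user value 14 + 11 + 14 = 39.
G + H + L: effort 8 + 11 + 4 = 23 ≤ 29, user value 14 + 4 + 14 = 32.
Best is G, S, and L with total user value 39.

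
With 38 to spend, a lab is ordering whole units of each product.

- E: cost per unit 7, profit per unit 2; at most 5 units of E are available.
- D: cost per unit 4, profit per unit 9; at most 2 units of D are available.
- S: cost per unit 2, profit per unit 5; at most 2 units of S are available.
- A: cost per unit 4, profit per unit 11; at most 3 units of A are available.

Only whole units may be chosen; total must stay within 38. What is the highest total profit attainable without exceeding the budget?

Take 2×E, 2×D, 2×S, and 3×A: cost 38 ≤ 38, profit 2·2 + 2·9 + 2·5 + 3·11 = 65.
A has the best ratio (11/4) and is taken to its limit of 3; remaining capacity is filled optimally with the others.

65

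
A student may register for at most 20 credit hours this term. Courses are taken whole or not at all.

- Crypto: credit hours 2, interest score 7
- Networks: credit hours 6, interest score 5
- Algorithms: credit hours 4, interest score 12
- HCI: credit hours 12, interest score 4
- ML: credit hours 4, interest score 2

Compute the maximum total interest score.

Crypto + Networks + Algorithms: credit hours 2 + 6 + 4 = 12 ≤ 20, interest score 7 + 5 + 12 = 24.
Crypto + Algorithms + HCI: credit hours 2 + 4 + 12 = 18 ≤ 20, interest score 7 + 12 + 4 = 23.
Crypto + Networks + Algorithms + ML: credit hours 2 + 6 + 4 + 4 = 16 ≤ 20, interest score 7 + 5 + 12 + 2 = 26.
Best is Crypto, Networks, Algorithms, and ML with total interest score 26.

26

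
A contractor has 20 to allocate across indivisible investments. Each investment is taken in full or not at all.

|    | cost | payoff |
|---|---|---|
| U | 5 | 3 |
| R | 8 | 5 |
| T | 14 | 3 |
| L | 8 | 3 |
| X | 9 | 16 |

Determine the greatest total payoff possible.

U + X: cost 5 + 9 = 14 ≤ 20, payoff 3 + 16 = 19.
L + X: cost 8 + 9 = 17 ≤ 20, payoff 3 + 16 = 19.
R + X: cost 8 + 9 = 17 ≤ 20, payoff 5 + 16 = 21.
Best is R and X with total payoff 21.

21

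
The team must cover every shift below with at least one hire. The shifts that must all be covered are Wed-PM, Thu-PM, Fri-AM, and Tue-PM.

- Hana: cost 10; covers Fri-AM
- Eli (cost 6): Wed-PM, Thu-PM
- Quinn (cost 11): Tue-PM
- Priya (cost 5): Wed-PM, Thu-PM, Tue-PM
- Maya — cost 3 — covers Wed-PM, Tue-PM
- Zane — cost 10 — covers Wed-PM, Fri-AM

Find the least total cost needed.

This is a weighted set-cover instance.
Choose Hana and Priya: together they cover Wed-PM, Thu-PM, Fri-AM, Tue-PM — every shift.
Total cost: 10 + 5 = 15.

15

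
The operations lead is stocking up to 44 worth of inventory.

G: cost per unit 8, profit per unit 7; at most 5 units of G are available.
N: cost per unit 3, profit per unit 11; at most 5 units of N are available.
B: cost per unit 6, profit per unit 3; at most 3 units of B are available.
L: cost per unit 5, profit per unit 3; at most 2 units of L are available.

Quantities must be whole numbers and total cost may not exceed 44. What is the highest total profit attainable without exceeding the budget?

79

3×G and 5×N: cost 39 ≤ 44, profit 3·7 + 5·11 = 76.
3×G, 5×N, and 1×L: cost 44 ≤ 44, profit 3·7 + 5·11 + 1·3 = 79.
Best is 79.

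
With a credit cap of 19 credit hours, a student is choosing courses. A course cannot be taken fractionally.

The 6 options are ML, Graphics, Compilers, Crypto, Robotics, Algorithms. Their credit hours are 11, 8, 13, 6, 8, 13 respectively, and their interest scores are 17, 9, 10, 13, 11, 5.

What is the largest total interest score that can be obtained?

30

Allowing fractional choices, the relaxed optimum would be about 32.8, but courses are indivisible.
ML + Graphics: credit hours 11 + 8 = 19 ≤ 19, interest score 17 + 9 = 26.
ML + Robotics: credit hours 11 + 8 = 19 ≤ 19, interest score 17 + 11 = 28.
ML + Crypto: credit hours 11 + 6 = 17 ≤ 19, interest score 17 + 13 = 30.
Best is ML and Crypto with total interest score 30.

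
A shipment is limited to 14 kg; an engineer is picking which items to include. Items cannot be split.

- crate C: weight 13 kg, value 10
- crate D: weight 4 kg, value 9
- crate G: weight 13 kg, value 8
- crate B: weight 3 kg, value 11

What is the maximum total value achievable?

This is an integer program with binary decision variables.
Take crate D and crate B: weight 4 + 3 = 7 ≤ 14, value 9 + 11 = 20.
No other feasible combination does better.

20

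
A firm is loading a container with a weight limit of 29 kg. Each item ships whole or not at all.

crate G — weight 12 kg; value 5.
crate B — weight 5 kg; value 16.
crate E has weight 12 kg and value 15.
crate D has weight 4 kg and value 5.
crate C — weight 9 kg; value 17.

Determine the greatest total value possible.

This is a 0-1 knapsack instance.
Allowing fractional choices, the relaxed optimum would be about 51.8, but items are indivisible.
crate G + crate B + crate C: weight 12 + 5 + 9 = 26 ≤ 29, value 5 + 16 + 17 = 38.
crate B + crate E + crate C: weight 5 + 12 + 9 = 26 ≤ 29, value 16 + 15 + 17 = 48.
crate B + crate D + crate C: weight 5 + 4 + 9 = 18 ≤ 29, value 16 + 5 + 17 = 38.
Best is crate B, crate E, and crate C with total value 48.

48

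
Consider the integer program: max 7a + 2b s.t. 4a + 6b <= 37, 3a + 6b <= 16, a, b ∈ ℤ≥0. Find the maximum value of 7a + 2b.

35

(a,b)=(5,0): 4·5+6·0=20≤37, 3·5+6·0=15≤16, objective 35.
(a,b)=(4,0): 4·4+6·0=16≤37, 3·4+6·0=12≤16, objective 28.
Maximum is 35 at (a,b)=(5,0).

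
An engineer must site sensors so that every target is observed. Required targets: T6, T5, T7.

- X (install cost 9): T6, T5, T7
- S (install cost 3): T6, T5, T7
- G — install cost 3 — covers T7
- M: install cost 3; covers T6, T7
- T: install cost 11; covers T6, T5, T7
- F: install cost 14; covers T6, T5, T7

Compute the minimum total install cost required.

This is a weighted set-cover instance.
S alone covers T6, T5, T7 — every target.
Total install cost: 3.
No cover costs less than 3.

3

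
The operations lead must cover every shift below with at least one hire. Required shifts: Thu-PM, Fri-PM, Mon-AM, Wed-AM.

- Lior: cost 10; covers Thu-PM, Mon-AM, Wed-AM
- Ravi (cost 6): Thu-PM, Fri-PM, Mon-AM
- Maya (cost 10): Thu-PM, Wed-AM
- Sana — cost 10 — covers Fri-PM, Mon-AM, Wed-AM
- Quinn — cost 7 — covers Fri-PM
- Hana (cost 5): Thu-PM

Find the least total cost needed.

15

The greedy cost-per-new-shift heuristic would pick Ravi and Lior for 16, but a cheaper cover exists.
Choose Sana and Hana: together they cover Thu-PM, Fri-PM, Mon-AM, Wed-AM — every shift.
Total cost: 10 + 5 = 15.
No cover costs less than 15.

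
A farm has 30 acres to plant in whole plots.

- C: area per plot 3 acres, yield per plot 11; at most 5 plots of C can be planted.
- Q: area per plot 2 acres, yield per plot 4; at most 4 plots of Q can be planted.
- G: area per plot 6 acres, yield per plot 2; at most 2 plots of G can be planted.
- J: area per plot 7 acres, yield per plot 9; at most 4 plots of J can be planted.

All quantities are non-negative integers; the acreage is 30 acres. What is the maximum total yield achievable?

Take 5×C, 4×Q, and 1×J: area 30 ≤ 30, yield 5·11 + 4·4 + 1·9 = 80.
C has the best ratio (11/3) and is taken to its limit of 5; remaining capacity is filled optimally with the others.

80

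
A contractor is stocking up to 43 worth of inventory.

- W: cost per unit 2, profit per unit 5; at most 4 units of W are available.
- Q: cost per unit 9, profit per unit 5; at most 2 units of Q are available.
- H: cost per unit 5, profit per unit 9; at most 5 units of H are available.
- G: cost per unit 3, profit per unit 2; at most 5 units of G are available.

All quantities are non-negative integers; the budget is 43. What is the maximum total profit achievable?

71

4×W, 1×Q, and 5×H: cost 42 ≤ 43, profit 4·5 + 1·5 + 5·9 = 70.
4×W, 5×H, and 3×G: cost 42 ≤ 43, profit 4·5 + 5·9 + 3·2 = 71.
Best is 71.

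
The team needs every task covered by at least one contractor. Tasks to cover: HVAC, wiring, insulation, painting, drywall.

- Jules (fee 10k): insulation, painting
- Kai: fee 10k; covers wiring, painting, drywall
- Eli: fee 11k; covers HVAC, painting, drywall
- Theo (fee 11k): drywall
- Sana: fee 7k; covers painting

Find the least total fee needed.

31

This is a weighted set-cover instance.
Choose Jules, Kai, and Eli: together they cover HVAC, wiring, insulation, painting, drywall — every task.
Total fee: 10 + 10 + 11 = 31.
No cover costs less than 31.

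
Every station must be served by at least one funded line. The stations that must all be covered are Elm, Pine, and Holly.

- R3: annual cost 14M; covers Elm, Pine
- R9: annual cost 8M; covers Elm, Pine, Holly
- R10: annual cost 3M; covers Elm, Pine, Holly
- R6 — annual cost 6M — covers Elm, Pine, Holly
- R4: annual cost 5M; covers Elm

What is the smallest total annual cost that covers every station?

R10 alone covers Elm, Pine, Holly — every station.
Total annual cost: 3.
No cover costs less than 3.

3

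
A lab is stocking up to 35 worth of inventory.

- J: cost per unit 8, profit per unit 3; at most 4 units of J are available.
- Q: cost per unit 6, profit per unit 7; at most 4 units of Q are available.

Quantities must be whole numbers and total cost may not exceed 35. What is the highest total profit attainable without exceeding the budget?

1×J and 4×Q: cost 32 ≤ 35, profit 1·3 + 4·7 = 31.
4×Q: cost 24 ≤ 35, profit 4·7 = 28.
Best is 31.

31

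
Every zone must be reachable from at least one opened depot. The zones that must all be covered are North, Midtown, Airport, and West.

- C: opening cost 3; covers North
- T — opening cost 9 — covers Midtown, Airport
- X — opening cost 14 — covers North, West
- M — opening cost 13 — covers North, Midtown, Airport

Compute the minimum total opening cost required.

The greedy cost-per-new-zone heuristic would pick C, T, and X for 26, but a cheaper cover exists.
Choose T and X: together they cover North, Midtown, Airport, West — every zone.
Total opening cost: 9 + 14 = 23.
No cover costs less than 23.

23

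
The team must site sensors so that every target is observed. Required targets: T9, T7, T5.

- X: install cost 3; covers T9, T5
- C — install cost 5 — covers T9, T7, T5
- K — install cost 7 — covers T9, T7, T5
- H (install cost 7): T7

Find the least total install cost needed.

5

The greedy cost-per-new-target heuristic would pick X and C for 8, but a cheaper cover exists.
C alone covers T9, T7, T5 — every target.
Total install cost: 5.
No cover costs less than 5.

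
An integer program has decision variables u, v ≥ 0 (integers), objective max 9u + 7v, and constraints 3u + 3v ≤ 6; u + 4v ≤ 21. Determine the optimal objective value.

(u,v)=(2,0): 3·2+3·0=6≤6, 1·2+4·0=2≤21, objective 18.
(u,v)=(1,1): 3·1+3·1=6≤6, 1·1+4·1=5≤21, objective 16.
(u,v)=(1,0): 3·1+3·0=3≤6, 1·1+4·0=1≤21, objective 9.
Maximum is 18 at (u,v)=(2,0).

18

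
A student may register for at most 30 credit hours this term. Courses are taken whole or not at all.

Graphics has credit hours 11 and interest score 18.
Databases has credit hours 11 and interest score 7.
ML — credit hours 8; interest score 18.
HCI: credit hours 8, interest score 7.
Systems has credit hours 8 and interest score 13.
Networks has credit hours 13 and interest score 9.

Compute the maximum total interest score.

This is a 0-1 knapsack instance.
Allowing fractional choices, the relaxed optimum would be about 51.6, but courses are indivisible.
Graphics + ML + HCI: credit hours 11 + 8 + 8 = 27 ≤ 30, interest score 18 + 18 + 7 = 43.
Graphics + Databases + ML: credit hours 11 + 11 + 8 = 30 ≤ 30, interest score 18 + 7 + 18 = 43.
Graphics + ML + Systems: credit hours 11 + 8 + 8 = 27 ≤ 30, interest score 18 + 18 + 13 = 49.
Best is Graphics, ML, and Systems with total interest score 49.

49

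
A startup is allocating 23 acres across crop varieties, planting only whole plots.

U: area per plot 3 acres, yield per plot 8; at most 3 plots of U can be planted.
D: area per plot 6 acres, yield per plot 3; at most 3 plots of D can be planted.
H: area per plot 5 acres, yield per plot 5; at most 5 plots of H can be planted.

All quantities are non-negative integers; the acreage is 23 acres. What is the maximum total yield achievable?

3×U, 1×D, and 1×H: area 20 ≤ 23, yield 3·8 + 1·3 + 1·5 = 32.
3×U and 2×H: area 19 ≤ 23, yield 3·8 + 2·5 = 34.
Best is 34.

34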